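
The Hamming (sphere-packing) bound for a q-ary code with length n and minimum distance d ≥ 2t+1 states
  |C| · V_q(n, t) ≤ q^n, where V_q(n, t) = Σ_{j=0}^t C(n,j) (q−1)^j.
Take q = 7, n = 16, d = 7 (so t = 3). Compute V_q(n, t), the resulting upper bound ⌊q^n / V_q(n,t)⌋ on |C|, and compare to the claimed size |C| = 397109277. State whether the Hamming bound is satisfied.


V_q(n, t) = 125377, q^n = 33232930569601, Hamming bound = 265064011, |C| = 397109277 > bound (violated).

Step 1: Compute V_q(n, t) = Σ_{j=0}^3 C(n, j) (q−1)^j.
  j = 0: C(16,0)·(6)^0 = 1·1 = 1.
  j = 1: C(16,1)·(6)^1 = 16·6 = 96.
  j = 2: C(16,2)·(6)^2 = 120·36 = 4320.
  j = 3: C(16,3)·(6)^3 = 560·216 = 120960.
  V_q(n, t) = 1 + 96 + 4320 + 120960 = 125377.
Step 2: q^n = 7^16 = 33232930569601.
Step 3: Hamming bound ⌊q^n / V_q(n,t)⌋ = ⌊33232930569601/125377⌋ = 265064011.
Step 4: Compare |C| = 397109277 to 265064011: violated.
The claimed |C| lies above the Hamming bound, so no 7-ary code of length 16 with d ≥ 7 can have 397109277 codewords.


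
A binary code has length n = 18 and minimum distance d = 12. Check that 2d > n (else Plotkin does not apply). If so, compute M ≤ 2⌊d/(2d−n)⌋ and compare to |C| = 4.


Plotkin bound M ≤ 4; given |C| = 4 ≤ bound (satisfied).

Check applicability: 2d = 24, n = 18.
2d − n = 6 > 0, so Plotkin applies.
Compute d/(2d−n) = 12/6 ≈ 2.0000.
⌊d/(2d−n)⌋ = 2.
Plotkin bound: M ≤ 2·2 = 4.
Given |C| = 4, check: satisfied.
This |C| is at the Plotkin bound.


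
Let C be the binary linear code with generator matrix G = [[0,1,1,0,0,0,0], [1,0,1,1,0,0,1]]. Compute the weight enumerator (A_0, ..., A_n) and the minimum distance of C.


Weight distribution: A_0 = 1, A_2 = 1, A_4 = 2. Minimum distance d = 2.

Enumerate all 2^2 = 4 messages m ∈ F_2^2.
For each, compute codeword c = mG in F_2^7, then tally its weight.
  m = 00 → c = 0000000, weight = 0.
  m = 10 → c = 0110000, weight = 2.
  m = 01 → c = 1011001, weight = 4.
  m = 11 → c = 1101001, weight = 4.
Tally weights:
  weight 0: 1 codewords.
  weight 2: 1 codewords.
  weight 4: 2 codewords.
Minimum distance d = smallest w > 0 with A_w > 0 = 2.
Sanity: Σ A_w = 4 = 2^2 = 4 ✓.


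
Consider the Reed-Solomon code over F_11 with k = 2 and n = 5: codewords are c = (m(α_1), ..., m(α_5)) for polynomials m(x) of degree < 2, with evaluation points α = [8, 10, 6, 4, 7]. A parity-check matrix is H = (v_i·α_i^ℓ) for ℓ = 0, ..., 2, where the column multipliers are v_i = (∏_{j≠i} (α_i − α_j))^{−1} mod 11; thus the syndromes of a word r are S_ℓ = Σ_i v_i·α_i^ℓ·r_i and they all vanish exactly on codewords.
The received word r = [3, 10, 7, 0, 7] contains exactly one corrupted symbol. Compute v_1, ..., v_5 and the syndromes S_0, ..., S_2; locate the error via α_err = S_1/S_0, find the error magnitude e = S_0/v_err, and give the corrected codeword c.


S = (10, 4, 6), error at position 5, error magnitude e = 2, c = [3, 10, 7, 0, 5].

Step 1: column multipliers v_i = (∏_{j≠i}(α_i − α_j))^{−1} mod 11.
  i = 1 (α = 8): (8−10)(8−6)(8−4)(8−7) = (−2)·2·4·1 = −16 ≡ 6, so v_1 = 6^{−1} = 2 (mod 11).
  i = 2 (α = 10): (10−8)(10−6)(10−4)(10−7) = 2·4·6·3 = 144 ≡ 1, so v_2 = 1^{−1} = 1 (mod 11).
  i = 3 (α = 6): (6−8)(6−10)(6−4)(6−7) = (−2)·(−4)·2·(−1) = −16 ≡ 6, so v_3 = 6^{−1} = 2 (mod 11).
  i = 4 (α = 4): (4−8)(4−10)(4−6)(4−7) = (−4)·(−6)·(−2)·(−3) = 144 ≡ 1, so v_4 = 1^{−1} = 1 (mod 11).
  i = 5 (α = 7): (7−8)(7−10)(7−6)(7−4) = (−1)·(−3)·1·3 = 9 ≡ 9, so v_5 = 9^{−1} = 5 (mod 11).
  v = [2, 1, 2, 1, 5].
Step 2: syndromes of r = [3, 10, 7, 0, 7] (all sums mod 11).
  S_0 = Σ v_i r_i = 2·3 + 1·10 + 2·7 + 1·0 + 5·7 = 65 ≡ 10.
  S_1 = Σ v_i α_i r_i = 2·8·3 + 1·10·10 + 2·6·7 + 1·4·0 + 5·7·7 = 477 ≡ 4.
  α_i^2 mod 11 = [9, 1, 3, 5, 5].
  S_2 = Σ v_i α_i^2 r_i = 2·9·3 + 1·1·10 + 2·3·7 + 1·5·0 + 5·5·7 = 281 ≡ 6.
  S = (10, 4, 6) ≠ 0, so r is not a codeword (an error is present).
Step 3: locate the error. For a single error e at position i, S_ℓ = v_i·e·α_i^ℓ, so α_err = S_1/S_0.
  S_0^{−1} = 10^{−1} = 10 (mod 11), so α_err = 4·10 = 40 ≡ 7 = α_5. Error position i = 5.
  Consistency check: S_2/S_1 = 6·3 = 18 ≡ 7 = α_err ✓ (single-error assumption holds).
Step 4: error magnitude e = S_0/v_5 = S_0·∏_{j≠5}(α_5 − α_j) = 10·9 = 90 ≡ 2 (mod 11).
Step 5: correct position 5: c_5 = r_5 − e = 7 − 2 ≡ 5 (mod 11). Hence c = [3, 10, 7, 0, 5].
  Check: interpolating c through the α_i gives m(x) = 8 + 9·x (degree < 2) with m(α_i) = c_i for every i, so c is indeed a codeword.


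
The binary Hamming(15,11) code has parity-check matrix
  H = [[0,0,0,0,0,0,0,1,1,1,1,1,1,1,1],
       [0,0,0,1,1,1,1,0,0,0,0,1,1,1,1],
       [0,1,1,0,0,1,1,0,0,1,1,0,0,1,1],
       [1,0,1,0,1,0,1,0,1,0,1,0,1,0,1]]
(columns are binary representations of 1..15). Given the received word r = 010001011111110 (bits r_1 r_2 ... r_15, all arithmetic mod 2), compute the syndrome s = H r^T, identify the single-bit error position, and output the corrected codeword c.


s = (1, 0, 1, 1)^T, error position = 11, corrected codeword c = 010001011101110

Compute s = H r^T mod 2 one row at a time:
  s_1 = 1 + 1 + 1 + 1 + 1 + 1 + 1 + 0 = 7 ≡ 1 (mod 2).
  s_2 = 0 + 0 + 1 + 0 + 1 + 1 + 1 + 0 = 4 ≡ 0 (mod 2).
  s_3 = 1 + 0 + 1 + 0 + 1 + 1 + 1 + 0 = 5 ≡ 1 (mod 2).
  s_4 = 0 + 0 + 0 + 0 + 1 + 1 + 1 + 0 = 3 ≡ 1 (mod 2).
s = (1, 0, 1, 1)^T — this equals column 11 of H (binary 1011), so error is at position 11.
Correct: flip bit 11 of r = 010001011111110 to get c = 010001011101110.


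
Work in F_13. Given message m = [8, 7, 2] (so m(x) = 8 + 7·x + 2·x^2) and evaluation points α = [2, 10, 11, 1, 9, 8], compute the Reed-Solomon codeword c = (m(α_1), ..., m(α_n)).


c = [4, 5, 2, 4, 12, 10]

Message polynomial: m(x) = 8 + 7·x + 2·x^2 (mod 13).
For each evaluation point α_i, compute m(α_i) mod 13:
  α_1 = 2: Horner steps 2 → 11 → 4, so m(2) = 4.
  α_2 = 10: Horner steps 2 → 1 → 5, so m(10) = 5.
  α_3 = 11: Horner steps 2 → 3 → 2, so m(11) = 2.
  α_4 = 1: Horner steps 2 → 9 → 4, so m(1) = 4.
  α_5 = 9: Horner steps 2 → 12 → 12, so m(9) = 12.
  α_6 = 8: Horner steps 2 → 10 → 10, so m(8) = 10.
Codeword c = [4, 5, 2, 4, 12, 10] ∈ F_13^6.


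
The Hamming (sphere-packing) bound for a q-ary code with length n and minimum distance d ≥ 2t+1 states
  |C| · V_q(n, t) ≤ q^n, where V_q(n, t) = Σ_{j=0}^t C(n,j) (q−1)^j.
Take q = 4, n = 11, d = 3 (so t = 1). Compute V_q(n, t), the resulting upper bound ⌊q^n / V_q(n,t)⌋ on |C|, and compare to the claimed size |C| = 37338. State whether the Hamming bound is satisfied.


V_q(n, t) = 34, q^n = 4194304, Hamming bound = 123361, |C| = 37338 ≤ bound (satisfied).

Step 1: Compute V_q(n, t) = Σ_{j=0}^1 C(n, j) (q−1)^j.
  j = 0: C(11,0)·(3)^0 = 1·1 = 1.
  j = 1: C(11,1)·(3)^1 = 11·3 = 33.
  V_q(n, t) = 1 + 33 = 34.
Step 2: q^n = 4^11 = 4194304.
Step 3: Hamming bound ⌊q^n / V_q(n,t)⌋ = ⌊4194304/34⌋ = 123361.
Step 4: Compare |C| = 37338 to 123361: satisfied.
The claimed |C| lies below the Hamming bound.


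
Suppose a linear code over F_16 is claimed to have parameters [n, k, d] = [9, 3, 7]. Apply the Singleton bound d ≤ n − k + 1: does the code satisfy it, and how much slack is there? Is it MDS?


Singleton RHS = n − k + 1 = 7, slack = 0, bound satisfied, MDS.

Singleton bound: d ≤ n − k + 1.
Here n = 9, k = 3, so n − k + 1 = 7.
Given d = 7, check d ≤ 7: YES.
Slack = (n − k + 1) − d = 0.
The code is MDS (slack = 0).
Description: the claimed parameters are [9, 3, 7]_16; such a code would be MDS (meets Singleton bound).


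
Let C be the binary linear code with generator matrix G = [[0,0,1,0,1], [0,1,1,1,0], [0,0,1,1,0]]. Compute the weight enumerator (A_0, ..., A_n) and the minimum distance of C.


Weight distribution: A_0 = 1, A_1 = 1, A_2 = 3, A_3 = 3. Minimum distance d = 1.

Enumerate all 2^3 = 8 messages m ∈ F_2^3.
For each, compute codeword c = mG in F_2^5, then tally its weight.
  m = 000 → c = 00000, weight = 0.
  m = 100 → c = 00101, weight = 2.
  m = 010 → c = 01110, weight = 3.
  m = 110 → c = 01011, weight = 3.
  m = 001 → c = 00110, weight = 2.
  m = 101 → c = 00011, weight = 2.
  m = 011 → c = 01000, weight = 1.
  m = 111 → c = 01101, weight = 3.
Tally weights:
  weight 0: 1 codewords.
  weight 1: 1 codewords.
  weight 2: 3 codewords.
  weight 3: 3 codewords.
Minimum distance d = smallest w > 0 with A_w > 0 = 1.
Sanity: Σ A_w = 8 = 2^3 = 8 ✓.


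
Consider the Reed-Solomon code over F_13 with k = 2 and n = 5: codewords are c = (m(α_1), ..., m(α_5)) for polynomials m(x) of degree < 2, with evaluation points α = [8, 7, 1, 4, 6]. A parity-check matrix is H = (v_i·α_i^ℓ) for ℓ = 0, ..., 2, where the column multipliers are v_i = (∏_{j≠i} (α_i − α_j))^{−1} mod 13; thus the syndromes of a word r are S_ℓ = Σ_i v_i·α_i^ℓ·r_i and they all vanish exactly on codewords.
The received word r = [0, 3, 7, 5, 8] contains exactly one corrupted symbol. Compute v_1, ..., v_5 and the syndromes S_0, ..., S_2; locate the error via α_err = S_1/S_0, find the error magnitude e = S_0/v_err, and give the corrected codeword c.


S = (7, 4, 6), error at position 1, error magnitude e = 2, c = [11, 3, 7, 5, 8].

Step 1: column multipliers v_i = (∏_{j≠i}(α_i − α_j))^{−1} mod 13.
  i = 1 (α = 8): (8−7)(8−1)(8−4)(8−6) = 1·7·4·2 = 56 ≡ 4, so v_1 = 4^{−1} = 10 (mod 13).
  i = 2 (α = 7): (7−8)(7−1)(7−4)(7−6) = (−1)·6·3·1 = −18 ≡ 8, so v_2 = 8^{−1} = 5 (mod 13).
  i = 3 (α = 1): (1−8)(1−7)(1−4)(1−6) = (−7)·(−6)·(−3)·(−5) = 630 ≡ 6, so v_3 = 6^{−1} = 11 (mod 13).
  i = 4 (α = 4): (4−8)(4−7)(4−1)(4−6) = (−4)·(−3)·3·(−2) = −72 ≡ 6, so v_4 = 6^{−1} = 11 (mod 13).
  i = 5 (α = 6): (6−8)(6−7)(6−1)(6−4) = (−2)·(−1)·5·2 = 20 ≡ 7, so v_5 = 7^{−1} = 2 (mod 13).
  v = [10, 5, 11, 11, 2].
Step 2: syndromes of r = [0, 3, 7, 5, 8] (all sums mod 13).
  S_0 = Σ v_i r_i = 10·0 + 5·3 + 11·7 + 11·5 + 2·8 = 163 ≡ 7.
  S_1 = Σ v_i α_i r_i = 10·8·0 + 5·7·3 + 11·1·7 + 11·4·5 + 2·6·8 = 498 ≡ 4.
  α_i^2 mod 13 = [12, 10, 1, 3, 10].
  S_2 = Σ v_i α_i^2 r_i = 10·12·0 + 5·10·3 + 11·1·7 + 11·3·5 + 2·10·8 = 552 ≡ 6.
  S = (7, 4, 6) ≠ 0, so r is not a codeword (an error is present).
Step 3: locate the error. For a single error e at position i, S_ℓ = v_i·e·α_i^ℓ, so α_err = S_1/S_0.
  S_0^{−1} = 7^{−1} = 2 (mod 13), so α_err = 4·2 = 8 ≡ 8 = α_1. Error position i = 1.
  Consistency check: S_2/S_1 = 6·10 = 60 ≡ 8 = α_err ✓ (single-error assumption holds).
Step 4: error magnitude e = S_0/v_1 = S_0·∏_{j≠1}(α_1 − α_j) = 7·4 = 28 ≡ 2 (mod 13).
Step 5: correct position 1: c_1 = r_1 − e = 0 − 2 ≡ 11 (mod 13). Hence c = [11, 3, 7, 5, 8].
  Check: interpolating c through the α_i gives m(x) = 12 + 8·x (degree < 2) with m(α_i) = c_i for every i, so c is indeed a codeword.


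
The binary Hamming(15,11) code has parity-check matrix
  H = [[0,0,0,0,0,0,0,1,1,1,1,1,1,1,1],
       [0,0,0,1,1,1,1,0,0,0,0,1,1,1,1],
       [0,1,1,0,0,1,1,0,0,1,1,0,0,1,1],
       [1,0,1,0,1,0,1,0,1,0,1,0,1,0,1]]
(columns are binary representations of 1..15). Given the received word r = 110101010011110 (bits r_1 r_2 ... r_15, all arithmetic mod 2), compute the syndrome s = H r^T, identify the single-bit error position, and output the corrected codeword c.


s = (1, 1, 0, 1)^T, error position = 13, corrected codeword c = 110101010011010

Compute s = H r^T mod 2 one row at a time:
  s_1 = 1 + 0 + 0 + 1 + 1 + 1 + 1 + 0 = 5 ≡ 1 (mod 2).
  s_2 = 1 + 0 + 1 + 0 + 1 + 1 + 1 + 0 = 5 ≡ 1 (mod 2).
  s_3 = 1 + 0 + 1 + 0 + 0 + 1 + 1 + 0 = 4 ≡ 0 (mod 2).
  s_4 = 1 + 0 + 0 + 0 + 0 + 1 + 1 + 0 = 3 ≡ 1 (mod 2).
s = (1, 1, 0, 1)^T — this equals column 13 of H (binary 1101), so error is at position 13.
Correct: flip bit 13 of r = 110101010011110 to get c = 110101010011010.


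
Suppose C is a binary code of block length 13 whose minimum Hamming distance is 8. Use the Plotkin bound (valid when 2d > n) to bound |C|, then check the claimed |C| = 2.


Plotkin bound M ≤ 4; given |C| = 2 ≤ bound (satisfied).

Check applicability: 2d = 16, n = 13.
2d − n = 3 > 0, so Plotkin applies.
Compute d/(2d−n) = 8/3 ≈ 2.6667.
⌊d/(2d−n)⌋ = 2.
Plotkin bound: M ≤ 2·2 = 4.
Given |C| = 2, check: satisfied.
This |C| is below the Plotkin bound.


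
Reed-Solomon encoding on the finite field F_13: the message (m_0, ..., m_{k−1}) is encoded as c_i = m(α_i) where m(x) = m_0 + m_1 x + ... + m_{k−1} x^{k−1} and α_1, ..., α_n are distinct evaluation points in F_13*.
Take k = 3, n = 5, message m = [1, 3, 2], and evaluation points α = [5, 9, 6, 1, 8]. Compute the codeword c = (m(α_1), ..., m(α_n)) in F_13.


c = [1, 8, 0, 6, 10]

Message polynomial: m(x) = 1 + 3·x + 2·x^2 (mod 13).
For each evaluation point α_i, compute m(α_i) mod 13:
  α_1 = 5: Horner steps 2 → 0 → 1, so m(5) = 1.
  α_2 = 9: Horner steps 2 → 8 → 8, so m(9) = 8.
  α_3 = 6: Horner steps 2 → 2 → 0, so m(6) = 0.
  α_4 = 1: Horner steps 2 → 5 → 6, so m(1) = 6.
  α_5 = 8: Horner steps 2 → 6 → 10, so m(8) = 10.
Codeword c = [1, 8, 0, 6, 10] ∈ F_13^5.


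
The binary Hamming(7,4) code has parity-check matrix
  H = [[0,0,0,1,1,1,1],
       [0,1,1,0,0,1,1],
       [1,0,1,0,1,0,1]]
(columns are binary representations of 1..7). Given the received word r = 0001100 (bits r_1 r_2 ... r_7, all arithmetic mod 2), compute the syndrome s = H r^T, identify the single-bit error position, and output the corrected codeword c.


s = (0, 0, 1)^T, error position = 1, corrected codeword c = 1001100

Compute s = H r^T mod 2 one row at a time:
  s_1 = 1 + 1 + 0 + 0 = 2 ≡ 0 (mod 2).
  s_2 = 0 + 0 + 0 + 0 = 0 ≡ 0 (mod 2).
  s_3 = 0 + 0 + 1 + 0 = 1 ≡ 1 (mod 2).
s = (0, 0, 1)^T — this equals column 1 of H (binary 001), so error is at position 1.
Correct: flip bit 1 of r = 0001100 to get c = 1001100.


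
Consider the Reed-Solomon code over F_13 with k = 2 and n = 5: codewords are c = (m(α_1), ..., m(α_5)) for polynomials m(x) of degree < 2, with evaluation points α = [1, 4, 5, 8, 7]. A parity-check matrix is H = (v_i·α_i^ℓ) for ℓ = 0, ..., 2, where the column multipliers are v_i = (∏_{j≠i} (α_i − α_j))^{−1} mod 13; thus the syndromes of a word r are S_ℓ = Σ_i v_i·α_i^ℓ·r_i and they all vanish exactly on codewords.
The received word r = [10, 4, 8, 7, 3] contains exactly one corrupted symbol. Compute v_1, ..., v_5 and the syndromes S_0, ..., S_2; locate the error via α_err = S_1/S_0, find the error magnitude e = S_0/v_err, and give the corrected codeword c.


S = (7, 7, 7), error at position 1, error magnitude e = 5, c = [5, 4, 8, 7, 3].

Step 1: column multipliers v_i = (∏_{j≠i}(α_i − α_j))^{−1} mod 13.
  i = 1 (α = 1): (1−4)(1−5)(1−8)(1−7) = (−3)·(−4)·(−7)·(−6) = 504 ≡ 10, so v_1 = 10^{−1} = 4 (mod 13).
  i = 2 (α = 4): (4−1)(4−5)(4−8)(4−7) = 3·(−1)·(−4)·(−3) = −36 ≡ 3, so v_2 = 3^{−1} = 9 (mod 13).
  i = 3 (α = 5): (5−1)(5−4)(5−8)(5−7) = 4·1·(−3)·(−2) = 24 ≡ 11, so v_3 = 11^{−1} = 6 (mod 13).
  i = 4 (α = 8): (8−1)(8−4)(8−5)(8−7) = 7·4·3·1 = 84 ≡ 6, so v_4 = 6^{−1} = 11 (mod 13).
  i = 5 (α = 7): (7−1)(7−4)(7−5)(7−8) = 6·3·2·(−1) = −36 ≡ 3, so v_5 = 3^{−1} = 9 (mod 13).
  v = [4, 9, 6, 11, 9].
Step 2: syndromes of r = [10, 4, 8, 7, 3] (all sums mod 13).
  S_0 = Σ v_i r_i = 4·10 + 9·4 + 6·8 + 11·7 + 9·3 = 228 ≡ 7.
  S_1 = Σ v_i α_i r_i = 4·1·10 + 9·4·4 + 6·5·8 + 11·8·7 + 9·7·3 = 1229 ≡ 7.
  α_i^2 mod 13 = [1, 3, 12, 12, 10].
  S_2 = Σ v_i α_i^2 r_i = 4·1·10 + 9·3·4 + 6·12·8 + 11·12·7 + 9·10·3 = 1918 ≡ 7.
  S = (7, 7, 7) ≠ 0, so r is not a codeword (an error is present).
Step 3: locate the error. For a single error e at position i, S_ℓ = v_i·e·α_i^ℓ, so α_err = S_1/S_0.
  S_0^{−1} = 7^{−1} = 2 (mod 13), so α_err = 7·2 = 14 ≡ 1 = α_1. Error position i = 1.
  Consistency check: S_2/S_1 = 7·2 = 14 ≡ 1 = α_err ✓ (single-error assumption holds).
Step 4: error magnitude e = S_0/v_1 = S_0·∏_{j≠1}(α_1 − α_j) = 7·10 = 70 ≡ 5 (mod 13).
Step 5: correct position 1: c_1 = r_1 − e = 10 − 5 ≡ 5 (mod 13). Hence c = [5, 4, 8, 7, 3].
  Check: interpolating c through the α_i gives m(x) = 1 + 4·x (degree < 2) with m(α_i) = c_i for every i, so c is indeed a codeword.


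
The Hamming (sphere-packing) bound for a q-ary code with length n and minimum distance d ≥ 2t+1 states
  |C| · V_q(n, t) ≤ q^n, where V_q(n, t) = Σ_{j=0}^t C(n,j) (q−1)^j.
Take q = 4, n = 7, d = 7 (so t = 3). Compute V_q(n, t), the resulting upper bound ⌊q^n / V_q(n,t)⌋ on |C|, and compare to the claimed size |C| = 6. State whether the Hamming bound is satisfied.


V_q(n, t) = 1156, q^n = 16384, Hamming bound = 14, |C| = 6 ≤ bound (satisfied).

Step 1: Compute V_q(n, t) = Σ_{j=0}^3 C(n, j) (q−1)^j.
  j = 0: C(7,0)·(3)^0 = 1·1 = 1.
  j = 1: C(7,1)·(3)^1 = 7·3 = 21.
  j = 2: C(7,2)·(3)^2 = 21·9 = 189.
  j = 3: C(7,3)·(3)^3 = 35·27 = 945.
  V_q(n, t) = 1 + 21 + 189 + 945 = 1156.
Step 2: q^n = 4^7 = 16384.
Step 3: Hamming bound ⌊q^n / V_q(n,t)⌋ = ⌊16384/1156⌋ = 14.
Step 4: Compare |C| = 6 to 14: satisfied.
The claimed |C| lies below the Hamming bound.


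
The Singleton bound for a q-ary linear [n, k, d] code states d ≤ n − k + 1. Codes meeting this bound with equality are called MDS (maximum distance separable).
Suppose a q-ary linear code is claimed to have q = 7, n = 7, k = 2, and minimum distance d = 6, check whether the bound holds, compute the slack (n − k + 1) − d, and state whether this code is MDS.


Singleton RHS = n − k + 1 = 6, slack = 0, bound satisfied, MDS.

Singleton bound: d ≤ n − k + 1.
Here n = 7, k = 2, so n − k + 1 = 6.
Given d = 6, check d ≤ 6: YES.
Slack = (n − k + 1) − d = 0.
The code is MDS (slack = 0).
Description: the claimed parameters are [7, 2, 6]_7; such a code would be MDS (meets Singleton bound).


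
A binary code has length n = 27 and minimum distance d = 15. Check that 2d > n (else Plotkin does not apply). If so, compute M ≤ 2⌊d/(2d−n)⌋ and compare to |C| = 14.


Plotkin bound M ≤ 10; given |C| = 14 > bound (violated).

Check applicability: 2d = 30, n = 27.
2d − n = 3 > 0, so Plotkin applies.
Compute d/(2d−n) = 15/3 ≈ 5.0000.
⌊d/(2d−n)⌋ = 5.
Plotkin bound: M ≤ 2·5 = 10.
Given |C| = 14, check: VIOLATED.
This |C| is above the Plotkin bound, so no binary code with n = 27, d = 15 and 14 codewords exists.


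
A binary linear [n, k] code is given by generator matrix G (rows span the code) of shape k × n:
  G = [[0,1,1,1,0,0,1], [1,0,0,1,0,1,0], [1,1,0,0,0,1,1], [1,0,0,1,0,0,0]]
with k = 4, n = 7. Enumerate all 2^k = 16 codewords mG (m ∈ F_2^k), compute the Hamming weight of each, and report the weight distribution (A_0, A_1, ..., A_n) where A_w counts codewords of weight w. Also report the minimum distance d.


Weight distribution: A_0 = 1, A_1 = 2, A_2 = 2, A_3 = 4, A_4 = 5, A_5 = 2. Minimum distance d = 1.

Enumerate all 2^4 = 16 messages m ∈ F_2^4.
For each, compute codeword c = mG in F_2^7, then tally its weight.
  m = 0000 → c = 0000000, weight = 0.
  m = 1000 → c = 0111001, weight = 4.
  m = 0100 → c = 1001010, weight = 3.
  m = 1100 → c = 1110011, weight = 5.
  m = 0010 → c = 1100011, weight = 4.
  m = 1010 → c = 1011010, weight = 4.
  m = 0110 → c = 0101001, weight = 3.
  m = 1110 → c = 0010000, weight = 1.
  m = 0001 → c = 1001000, weight = 2.
  m = 1001 → c = 1110001, weight = 4.
  m = 0101 → c = 0000010, weight = 1.
  m = 1101 → c = 0111011, weight = 5.
  m = 0011 → c = 0101011, weight = 4.
  m = 1011 → c = 0010010, weight = 2.
  m = 0111 → c = 1100001, weight = 3.
  m = 1111 → c = 1011000, weight = 3.
Tally weights:
  weight 0: 1 codewords.
  weight 1: 2 codewords.
  weight 2: 2 codewords.
  weight 3: 4 codewords.
  weight 4: 5 codewords.
  weight 5: 2 codewords.
Minimum distance d = smallest w > 0 with A_w > 0 = 1.
Sanity: Σ A_w = 16 = 2^4 = 16 ✓.


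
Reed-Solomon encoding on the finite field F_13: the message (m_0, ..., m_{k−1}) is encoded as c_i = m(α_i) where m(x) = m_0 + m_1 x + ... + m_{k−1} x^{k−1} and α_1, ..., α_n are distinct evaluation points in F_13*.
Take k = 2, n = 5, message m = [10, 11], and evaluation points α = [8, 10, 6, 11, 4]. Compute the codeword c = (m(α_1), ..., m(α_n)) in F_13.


c = [7, 3, 11, 1, 2]

Message polynomial: m(x) = 10 + 11·x (mod 13).
For each evaluation point α_i, compute m(α_i) mod 13:
  α_1 = 8: Horner steps 11 → 7, so m(8) = 7.
  α_2 = 10: Horner steps 11 → 3, so m(10) = 3.
  α_3 = 6: Horner steps 11 → 11, so m(6) = 11.
  α_4 = 11: Horner steps 11 → 1, so m(11) = 1.
  α_5 = 4: Horner steps 11 → 2, so m(4) = 2.
Codeword c = [7, 3, 11, 1, 2] ∈ F_13^5.


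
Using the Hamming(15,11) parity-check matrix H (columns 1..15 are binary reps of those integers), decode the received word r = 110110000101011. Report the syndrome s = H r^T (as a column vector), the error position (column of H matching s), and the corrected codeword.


s = (0, 1, 0, 1)^T, error position = 5, corrected codeword c = 110100000101011

Compute s = H r^T mod 2 one row at a time:
  s_1 = 0 + 0 + 1 + 0 + 1 + 0 + 1 + 1 = 4 ≡ 0 (mod 2).
  s_2 = 1 + 1 + 0 + 0 + 1 + 0 + 1 + 1 = 5 ≡ 1 (mod 2).
  s_3 = 1 + 0 + 0 + 0 + 1 + 0 + 1 + 1 = 4 ≡ 0 (mod 2).
  s_4 = 1 + 0 + 1 + 0 + 0 + 0 + 0 + 1 = 3 ≡ 1 (mod 2).
s = (0, 1, 0, 1)^T — this equals column 5 of H (binary 0101), so error is at position 5.
Correct: flip bit 5 of r = 110110000101011 to get c = 110100000101011.


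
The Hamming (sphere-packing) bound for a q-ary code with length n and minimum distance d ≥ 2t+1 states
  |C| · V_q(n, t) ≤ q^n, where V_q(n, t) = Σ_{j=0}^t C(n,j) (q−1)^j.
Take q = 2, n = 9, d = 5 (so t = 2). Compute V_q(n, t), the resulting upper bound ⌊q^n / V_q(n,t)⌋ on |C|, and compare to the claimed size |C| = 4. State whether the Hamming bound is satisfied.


V_q(n, t) = 46, q^n = 512, Hamming bound = 11, |C| = 4 ≤ bound (satisfied).

Step 1: Compute V_q(n, t) = Σ_{j=0}^2 C(n, j) (q−1)^j.
  j = 0: C(9,0)·(1)^0 = 1·1 = 1.
  j = 1: C(9,1)·(1)^1 = 9·1 = 9.
  j = 2: C(9,2)·(1)^2 = 36·1 = 36.
  V_q(n, t) = 1 + 9 + 36 = 46.
Step 2: q^n = 2^9 = 512.
Step 3: Hamming bound ⌊q^n / V_q(n,t)⌋ = ⌊512/46⌋ = 11.
Step 4: Compare |C| = 4 to 11: satisfied.
The claimed |C| lies below the Hamming bound.


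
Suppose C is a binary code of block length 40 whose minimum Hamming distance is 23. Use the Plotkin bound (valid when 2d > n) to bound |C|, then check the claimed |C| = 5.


Plotkin bound M ≤ 6; given |C| = 5 ≤ bound (satisfied).

Check applicability: 2d = 46, n = 40.
2d − n = 6 > 0, so Plotkin applies.
Compute d/(2d−n) = 23/6 ≈ 3.8333.
⌊d/(2d−n)⌋ = 3.
Plotkin bound: M ≤ 2·3 = 6.
Given |C| = 5, check: satisfied.
This |C| is below the Plotkin bound.


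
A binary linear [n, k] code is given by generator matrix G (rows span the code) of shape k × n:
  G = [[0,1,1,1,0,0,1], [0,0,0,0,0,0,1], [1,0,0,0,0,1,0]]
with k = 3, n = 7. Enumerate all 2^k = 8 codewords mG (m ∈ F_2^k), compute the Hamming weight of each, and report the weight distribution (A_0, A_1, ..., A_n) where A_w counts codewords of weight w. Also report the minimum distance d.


Weight distribution: A_0 = 1, A_1 = 1, A_2 = 1, A_3 = 2, A_4 = 1, A_5 = 1, A_6 = 1. Minimum distance d = 1.

Enumerate all 2^3 = 8 messages m ∈ F_2^3.
For each, compute codeword c = mG in F_2^7, then tally its weight.
  m = 000 → c = 0000000, weight = 0.
  m = 100 → c = 0111001, weight = 4.
  m = 010 → c = 0000001, weight = 1.
  m = 110 → c = 0111000, weight = 3.
  m = 001 → c = 1000010, weight = 2.
  m = 101 → c = 1111011, weight = 6.
  m = 011 → c = 1000011, weight = 3.
  m = 111 → c = 1111010, weight = 5.
Tally weights:
  weight 0: 1 codewords.
  weight 1: 1 codewords.
  weight 2: 1 codewords.
  weight 3: 2 codewords.
  weight 4: 1 codewords.
  weight 5: 1 codewords.
  weight 6: 1 codewords.
Minimum distance d = smallest w > 0 with A_w > 0 = 1.
Sanity: Σ A_w = 8 = 2^3 = 8 ✓.


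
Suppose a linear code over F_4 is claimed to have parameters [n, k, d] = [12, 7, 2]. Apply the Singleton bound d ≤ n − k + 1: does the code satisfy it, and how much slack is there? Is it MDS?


Singleton RHS = n − k + 1 = 6, slack = 4, bound satisfied, not MDS.

Singleton bound: d ≤ n − k + 1.
Here n = 12, k = 7, so n − k + 1 = 6.
Given d = 2, check d ≤ 6: YES.
Slack = (n − k + 1) − d = 4.
The code is NOT MDS (slack = 4 > 0).
Description: the claimed parameters are [12, 7, 2]_4; such a code would be non-MDS.


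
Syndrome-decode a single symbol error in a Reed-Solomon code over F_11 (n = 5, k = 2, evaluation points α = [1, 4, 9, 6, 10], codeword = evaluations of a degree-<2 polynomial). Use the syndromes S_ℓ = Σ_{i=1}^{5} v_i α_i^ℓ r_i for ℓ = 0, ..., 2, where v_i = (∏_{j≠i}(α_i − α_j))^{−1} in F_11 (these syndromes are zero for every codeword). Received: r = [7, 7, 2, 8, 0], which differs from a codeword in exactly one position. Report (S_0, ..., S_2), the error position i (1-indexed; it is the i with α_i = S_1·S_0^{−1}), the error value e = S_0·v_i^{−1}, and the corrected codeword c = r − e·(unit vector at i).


S = (4, 5, 9), error at position 2, error magnitude e = 6, c = [7, 1, 2, 8, 0].

Step 1: column multipliers v_i = (∏_{j≠i}(α_i − α_j))^{−1} mod 11.
  i = 1 (α = 1): (1−4)(1−9)(1−6)(1−10) = (−3)·(−8)·(−5)·(−9) = 1080 ≡ 2, so v_1 = 2^{−1} = 6 (mod 11).
  i = 2 (α = 4): (4−1)(4−9)(4−6)(4−10) = 3·(−5)·(−2)·(−6) = −180 ≡ 7, so v_2 = 7^{−1} = 8 (mod 11).
  i = 3 (α = 9): (9−1)(9−4)(9−6)(9−10) = 8·5·3·(−1) = −120 ≡ 1, so v_3 = 1^{−1} = 1 (mod 11).
  i = 4 (α = 6): (6−1)(6−4)(6−9)(6−10) = 5·2·(−3)·(−4) = 120 ≡ 10, so v_4 = 10^{−1} = 10 (mod 11).
  i = 5 (α = 10): (10−1)(10−4)(10−9)(10−6) = 9·6·1·4 = 216 ≡ 7, so v_5 = 7^{−1} = 8 (mod 11).
  v = [6, 8, 1, 10, 8].
Step 2: syndromes of r = [7, 7, 2, 8, 0] (all sums mod 11).
  S_0 = Σ v_i r_i = 6·7 + 8·7 + 1·2 + 10·8 + 8·0 = 180 ≡ 4.
  S_1 = Σ v_i α_i r_i = 6·1·7 + 8·4·7 + 1·9·2 + 10·6·8 + 8·10·0 = 764 ≡ 5.
  α_i^2 mod 11 = [1, 5, 4, 3, 1].
  S_2 = Σ v_i α_i^2 r_i = 6·1·7 + 8·5·7 + 1·4·2 + 10·3·8 + 8·1·0 = 570 ≡ 9.
  S = (4, 5, 9) ≠ 0, so r is not a codeword (an error is present).
Step 3: locate the error. For a single error e at position i, S_ℓ = v_i·e·α_i^ℓ, so α_err = S_1/S_0.
  S_0^{−1} = 4^{−1} = 3 (mod 11), so α_err = 5·3 = 15 ≡ 4 = α_2. Error position i = 2.
  Consistency check: S_2/S_1 = 9·9 = 81 ≡ 4 = α_err ✓ (single-error assumption holds).
Step 4: error magnitude e = S_0/v_2 = S_0·∏_{j≠2}(α_2 − α_j) = 4·7 = 28 ≡ 6 (mod 11).
Step 5: correct position 2: c_2 = r_2 − e = 7 − 6 ≡ 1 (mod 11). Hence c = [7, 1, 2, 8, 0].
  Check: interpolating c through the α_i gives m(x) = 9 + 9·x (degree < 2) with m(α_i) = c_i for every i, so c is indeed a codeword.


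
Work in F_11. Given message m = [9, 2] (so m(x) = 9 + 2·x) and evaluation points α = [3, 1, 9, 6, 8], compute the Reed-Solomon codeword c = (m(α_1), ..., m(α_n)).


c = [4, 0, 5, 10, 3]

Message polynomial: m(x) = 9 + 2·x (mod 11).
For each evaluation point α_i, compute m(α_i) mod 11:
  α_1 = 3: Horner steps 2 → 4, so m(3) = 4.
  α_2 = 1: Horner steps 2 → 0, so m(1) = 0.
  α_3 = 9: Horner steps 2 → 5, so m(9) = 5.
  α_4 = 6: Horner steps 2 → 10, so m(6) = 10.
  α_5 = 8: Horner steps 2 → 3, so m(8) = 3.
Codeword c = [4, 0, 5, 10, 3] ∈ F_11^5.


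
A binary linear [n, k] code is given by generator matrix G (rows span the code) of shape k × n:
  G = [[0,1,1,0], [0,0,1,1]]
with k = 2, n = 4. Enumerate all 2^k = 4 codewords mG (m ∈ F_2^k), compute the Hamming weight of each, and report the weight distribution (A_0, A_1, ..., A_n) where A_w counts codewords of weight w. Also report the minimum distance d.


Weight distribution: A_0 = 1, A_2 = 3. Minimum distance d = 2.

Enumerate all 2^2 = 4 messages m ∈ F_2^2.
For each, compute codeword c = mG in F_2^4, then tally its weight.
  m = 00 → c = 0000, weight = 0.
  m = 10 → c = 0110, weight = 2.
  m = 01 → c = 0011, weight = 2.
  m = 11 → c = 0101, weight = 2.
Tally weights:
  weight 0: 1 codewords.
  weight 2: 3 codewords.
Minimum distance d = smallest w > 0 with A_w > 0 = 2.
Sanity: Σ A_w = 4 = 2^2 = 4 ✓.


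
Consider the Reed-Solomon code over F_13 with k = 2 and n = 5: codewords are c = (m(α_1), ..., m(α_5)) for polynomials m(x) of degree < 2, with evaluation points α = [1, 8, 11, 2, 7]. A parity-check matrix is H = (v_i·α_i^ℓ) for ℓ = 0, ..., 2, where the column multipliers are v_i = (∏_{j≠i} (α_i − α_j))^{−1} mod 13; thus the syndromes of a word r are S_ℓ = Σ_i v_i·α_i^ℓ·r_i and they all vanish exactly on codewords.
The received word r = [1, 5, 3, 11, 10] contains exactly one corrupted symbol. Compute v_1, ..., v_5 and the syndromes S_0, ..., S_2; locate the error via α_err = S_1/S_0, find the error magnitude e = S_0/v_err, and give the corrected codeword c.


S = (5, 10, 7), error at position 4, error magnitude e = 2, c = [1, 5, 3, 9, 10].

Step 1: column multipliers v_i = (∏_{j≠i}(α_i − α_j))^{−1} mod 13.
  i = 1 (α = 1): (1−8)(1−11)(1−2)(1−7) = (−7)·(−10)·(−1)·(−6) = 420 ≡ 4, so v_1 = 4^{−1} = 10 (mod 13).
  i = 2 (α = 8): (8−1)(8−11)(8−2)(8−7) = 7·(−3)·6·1 = −126 ≡ 4, so v_2 = 4^{−1} = 10 (mod 13).
  i = 3 (α = 11): (11−1)(11−8)(11−2)(11−7) = 10·3·9·4 = 1080 ≡ 1, so v_3 = 1^{−1} = 1 (mod 13).
  i = 4 (α = 2): (2−1)(2−8)(2−11)(2−7) = 1·(−6)·(−9)·(−5) = −270 ≡ 3, so v_4 = 3^{−1} = 9 (mod 13).
  i = 5 (α = 7): (7−1)(7−8)(7−11)(7−2) = 6·(−1)·(−4)·5 = 120 ≡ 3, so v_5 = 3^{−1} = 9 (mod 13).
  v = [10, 10, 1, 9, 9].
Step 2: syndromes of r = [1, 5, 3, 11, 10] (all sums mod 13).
  S_0 = Σ v_i r_i = 10·1 + 10·5 + 1·3 + 9·11 + 9·10 = 252 ≡ 5.
  S_1 = Σ v_i α_i r_i = 10·1·1 + 10·8·5 + 1·11·3 + 9·2·11 + 9·7·10 = 1271 ≡ 10.
  α_i^2 mod 13 = [1, 12, 4, 4, 10].
  S_2 = Σ v_i α_i^2 r_i = 10·1·1 + 10·12·5 + 1·4·3 + 9·4·11 + 9·10·10 = 1918 ≡ 7.
  S = (5, 10, 7) ≠ 0, so r is not a codeword (an error is present).
Step 3: locate the error. For a single error e at position i, S_ℓ = v_i·e·α_i^ℓ, so α_err = S_1/S_0.
  S_0^{−1} = 5^{−1} = 8 (mod 13), so α_err = 10·8 = 80 ≡ 2 = α_4. Error position i = 4.
  Consistency check: S_2/S_1 = 7·4 = 28 ≡ 2 = α_err ✓ (single-error assumption holds).
Step 4: error magnitude e = S_0/v_4 = S_0·∏_{j≠4}(α_4 − α_j) = 5·3 = 15 ≡ 2 (mod 13).
Step 5: correct position 4: c_4 = r_4 − e = 11 − 2 ≡ 9 (mod 13). Hence c = [1, 5, 3, 9, 10].
  Check: interpolating c through the α_i gives m(x) = 6 + 8·x (degree < 2) with m(α_i) = c_i for every i, so c is indeed a codeword.


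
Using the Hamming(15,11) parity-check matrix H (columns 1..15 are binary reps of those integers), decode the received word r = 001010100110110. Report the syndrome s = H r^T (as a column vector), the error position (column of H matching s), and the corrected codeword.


s = (0, 0, 1, 1)^T, error position = 3, corrected codeword c = 000010100110110

Compute s = H r^T mod 2 one row at a time:
  s_1 = 0 + 0 + 1 + 1 + 0 + 1 + 1 + 0 = 4 ≡ 0 (mod 2).
  s_2 = 0 + 1 + 0 + 1 + 0 + 1 + 1 + 0 = 4 ≡ 0 (mod 2).
  s_3 = 0 + 1 + 0 + 1 + 1 + 1 + 1 + 0 = 5 ≡ 1 (mod 2).
  s_4 = 0 + 1 + 1 + 1 + 0 + 1 + 1 + 0 = 5 ≡ 1 (mod 2).
s = (0, 0, 1, 1)^T — this equals column 3 of H (binary 0011), so error is at position 3.
Correct: flip bit 3 of r = 001010100110110 to get c = 000010100110110.


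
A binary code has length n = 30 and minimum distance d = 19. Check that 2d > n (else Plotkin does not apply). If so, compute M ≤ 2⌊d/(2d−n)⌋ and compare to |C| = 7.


Plotkin bound M ≤ 4; given |C| = 7 > bound (violated).

Check applicability: 2d = 38, n = 30.
2d − n = 8 > 0, so Plotkin applies.
Compute d/(2d−n) = 19/8 ≈ 2.3750.
⌊d/(2d−n)⌋ = 2.
Plotkin bound: M ≤ 2·2 = 4.
Given |C| = 7, check: VIOLATED.
This |C| is above the Plotkin bound, so no binary code with n = 30, d = 19 and 7 codewords exists.


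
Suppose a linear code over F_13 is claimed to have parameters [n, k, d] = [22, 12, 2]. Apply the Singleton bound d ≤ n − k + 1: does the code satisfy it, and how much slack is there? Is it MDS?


Singleton RHS = n − k + 1 = 11, slack = 9, bound satisfied, not MDS.

Singleton bound: d ≤ n − k + 1.
Here n = 22, k = 12, so n − k + 1 = 11.
Given d = 2, check d ≤ 11: YES.
Slack = (n − k + 1) − d = 9.
The code is NOT MDS (slack = 9 > 0).
Description: the claimed parameters are [22, 12, 2]_13; such a code would be non-MDS.


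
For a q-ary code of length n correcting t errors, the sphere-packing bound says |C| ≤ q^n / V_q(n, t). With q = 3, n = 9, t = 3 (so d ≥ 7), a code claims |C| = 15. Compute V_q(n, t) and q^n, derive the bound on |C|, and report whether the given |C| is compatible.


V_q(n, t) = 835, q^n = 19683, Hamming bound = 23, |C| = 15 ≤ bound (satisfied).

Step 1: Compute V_q(n, t) = Σ_{j=0}^3 C(n, j) (q−1)^j.
  j = 0: C(9,0)·(2)^0 = 1·1 = 1.
  j = 1: C(9,1)·(2)^1 = 9·2 = 18.
  j = 2: C(9,2)·(2)^2 = 36·4 = 144.
  j = 3: C(9,3)·(2)^3 = 84·8 = 672.
  V_q(n, t) = 1 + 18 + 144 + 672 = 835.
Step 2: q^n = 3^9 = 19683.
Step 3: Hamming bound ⌊q^n / V_q(n,t)⌋ = ⌊19683/835⌋ = 23.
Step 4: Compare |C| = 15 to 23: satisfied.
The claimed |C| lies below the Hamming bound.


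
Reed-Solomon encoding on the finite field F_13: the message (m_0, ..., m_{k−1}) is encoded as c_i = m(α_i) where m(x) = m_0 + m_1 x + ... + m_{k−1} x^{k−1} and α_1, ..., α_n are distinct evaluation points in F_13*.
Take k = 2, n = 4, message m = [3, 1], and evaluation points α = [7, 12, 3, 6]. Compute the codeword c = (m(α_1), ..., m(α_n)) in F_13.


c = [10, 2, 6, 9]

Message polynomial: m(x) = 3 + 1·x (mod 13).
For each evaluation point α_i, compute m(α_i) mod 13:
  α_1 = 7: Horner steps 1 → 10, so m(7) = 10.
  α_2 = 12: Horner steps 1 → 2, so m(12) = 2.
  α_3 = 3: Horner steps 1 → 6, so m(3) = 6.
  α_4 = 6: Horner steps 1 → 9, so m(6) = 9.
Codeword c = [10, 2, 6, 9] ∈ F_13^4.


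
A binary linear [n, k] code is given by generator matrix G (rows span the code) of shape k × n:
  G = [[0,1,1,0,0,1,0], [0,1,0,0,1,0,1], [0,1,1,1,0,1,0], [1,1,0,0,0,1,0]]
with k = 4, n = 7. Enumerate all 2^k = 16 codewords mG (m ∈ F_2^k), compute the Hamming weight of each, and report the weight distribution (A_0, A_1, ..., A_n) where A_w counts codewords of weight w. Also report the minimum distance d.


Weight distribution: A_0 = 1, A_1 = 1, A_2 = 1, A_3 = 4, A_4 = 5, A_5 = 3, A_6 = 1. Minimum distance d = 1.

Enumerate all 2^4 = 16 messages m ∈ F_2^4.
For each, compute codeword c = mG in F_2^7, then tally its weight.
  m = 0000 → c = 0000000, weight = 0.
  m = 1000 → c = 0110010, weight = 3.
  m = 0100 → c = 0100101, weight = 3.
  m = 1100 → c = 0010111, weight = 4.
  m = 0010 → c = 0111010, weight = 4.
  m = 1010 → c = 0001000, weight = 1.
  m = 0110 → c = 0011111, weight = 5.
  m = 1110 → c = 0101101, weight = 4.
  m = 0001 → c = 1100010, weight = 3.
  m = 1001 → c = 1010000, weight = 2.
  m = 0101 → c = 1000111, weight = 4.
  m = 1101 → c = 1110101, weight = 5.
  m = 0011 → c = 1011000, weight = 3.
  m = 1011 → c = 1101010, weight = 4.
  m = 0111 → c = 1111101, weight = 6.
  m = 1111 → c = 1001111, weight = 5.
Tally weights:
  weight 0: 1 codewords.
  weight 1: 1 codewords.
  weight 2: 1 codewords.
  weight 3: 4 codewords.
  weight 4: 5 codewords.
  weight 5: 3 codewords.
  weight 6: 1 codewords.
Minimum distance d = smallest w > 0 with A_w > 0 = 1.
Sanity: Σ A_w = 16 = 2^4 = 16 ✓.


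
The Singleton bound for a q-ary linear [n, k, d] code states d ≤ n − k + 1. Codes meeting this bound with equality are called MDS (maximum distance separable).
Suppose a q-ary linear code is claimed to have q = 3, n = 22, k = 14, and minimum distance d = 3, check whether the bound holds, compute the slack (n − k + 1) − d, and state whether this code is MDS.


Singleton RHS = n − k + 1 = 9, slack = 6, bound satisfied, not MDS.

Singleton bound: d ≤ n − k + 1.
Here n = 22, k = 14, so n − k + 1 = 9.
Given d = 3, check d ≤ 9: YES.
Slack = (n − k + 1) − d = 6.
The code is NOT MDS (slack = 6 > 0).
Description: the claimed parameters are [22, 14, 3]_3; such a code would be non-MDS.


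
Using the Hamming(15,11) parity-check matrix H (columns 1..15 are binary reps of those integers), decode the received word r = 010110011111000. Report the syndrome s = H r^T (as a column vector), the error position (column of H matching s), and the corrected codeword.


s = (1, 1, 1, 1)^T, error position = 15, corrected codeword c = 010110011111001

Compute s = H r^T mod 2 one row at a time:
  s_1 = 1 + 1 + 1 + 1 + 1 + 0 + 0 + 0 = 5 ≡ 1 (mod 2).
  s_2 = 1 + 1 + 0 + 0 + 1 + 0 + 0 + 0 = 3 ≡ 1 (mod 2).
  s_3 = 1 + 0 + 0 + 0 + 1 + 1 + 0 + 0 = 3 ≡ 1 (mod 2).
  s_4 = 0 + 0 + 1 + 0 + 1 + 1 + 0 + 0 = 3 ≡ 1 (mod 2).
s = (1, 1, 1, 1)^T — this equals column 15 of H (binary 1111), so error is at position 15.
Correct: flip bit 15 of r = 010110011111000 to get c = 010110011111001.


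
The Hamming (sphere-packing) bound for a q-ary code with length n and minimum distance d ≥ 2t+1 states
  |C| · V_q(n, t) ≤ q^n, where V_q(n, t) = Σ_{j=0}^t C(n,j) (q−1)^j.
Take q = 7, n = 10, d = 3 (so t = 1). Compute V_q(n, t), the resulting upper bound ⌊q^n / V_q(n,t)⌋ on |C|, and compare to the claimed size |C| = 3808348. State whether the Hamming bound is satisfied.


V_q(n, t) = 61, q^n = 282475249, Hamming bound = 4630741, |C| = 3808348 ≤ bound (satisfied).

Step 1: Compute V_q(n, t) = Σ_{j=0}^1 C(n, j) (q−1)^j.
  j = 0: C(10,0)·(6)^0 = 1·1 = 1.
  j = 1: C(10,1)·(6)^1 = 10·6 = 60.
  V_q(n, t) = 1 + 60 = 61.
Step 2: q^n = 7^10 = 282475249.
Step 3: Hamming bound ⌊q^n / V_q(n,t)⌋ = ⌊282475249/61⌋ = 4630741.
Step 4: Compare |C| = 3808348 to 4630741: satisfied.
The claimed |C| lies below the Hamming bound.


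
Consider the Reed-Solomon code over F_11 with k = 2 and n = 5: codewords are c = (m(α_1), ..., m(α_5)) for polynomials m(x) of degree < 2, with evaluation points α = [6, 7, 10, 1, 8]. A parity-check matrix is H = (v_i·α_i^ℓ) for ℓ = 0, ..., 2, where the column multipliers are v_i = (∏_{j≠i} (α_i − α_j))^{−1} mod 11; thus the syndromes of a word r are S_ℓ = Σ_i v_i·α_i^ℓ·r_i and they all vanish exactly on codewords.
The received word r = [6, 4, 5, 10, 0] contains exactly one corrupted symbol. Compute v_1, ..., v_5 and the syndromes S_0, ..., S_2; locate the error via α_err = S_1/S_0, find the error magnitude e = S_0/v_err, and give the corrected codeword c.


S = (8, 1, 7), error at position 2, error magnitude e = 1, c = [6, 3, 5, 10, 0].

Step 1: column multipliers v_i = (∏_{j≠i}(α_i − α_j))^{−1} mod 11.
  i = 1 (α = 6): (6−7)(6−10)(6−1)(6−8) = (−1)·(−4)·5·(−2) = −40 ≡ 4, so v_1 = 4^{−1} = 3 (mod 11).
  i = 2 (α = 7): (7−6)(7−10)(7−1)(7−8) = 1·(−3)·6·(−1) = 18 ≡ 7, so v_2 = 7^{−1} = 8 (mod 11).
  i = 3 (α = 10): (10−6)(10−7)(10−1)(10−8) = 4·3·9·2 = 216 ≡ 7, so v_3 = 7^{−1} = 8 (mod 11).
  i = 4 (α = 1): (1−6)(1−7)(1−10)(1−8) = (−5)·(−6)·(−9)·(−7) = 1890 ≡ 9, so v_4 = 9^{−1} = 5 (mod 11).
  i = 5 (α = 8): (8−6)(8−7)(8−10)(8−1) = 2·1·(−2)·7 = −28 ≡ 5, so v_5 = 5^{−1} = 9 (mod 11).
  v = [3, 8, 8, 5, 9].
Step 2: syndromes of r = [6, 4, 5, 10, 0] (all sums mod 11).
  S_0 = Σ v_i r_i = 3·6 + 8·4 + 8·5 + 5·10 + 9·0 = 140 ≡ 8.
  S_1 = Σ v_i α_i r_i = 3·6·6 + 8·7·4 + 8·10·5 + 5·1·10 + 9·8·0 = 782 ≡ 1.
  α_i^2 mod 11 = [3, 5, 1, 1, 9].
  S_2 = Σ v_i α_i^2 r_i = 3·3·6 + 8·5·4 + 8·1·5 + 5·1·10 + 9·9·0 = 304 ≡ 7.
  S = (8, 1, 7) ≠ 0, so r is not a codeword (an error is present).
Step 3: locate the error. For a single error e at position i, S_ℓ = v_i·e·α_i^ℓ, so α_err = S_1/S_0.
  S_0^{−1} = 8^{−1} = 7 (mod 11), so α_err = 1·7 = 7 ≡ 7 = α_2. Error position i = 2.
  Consistency check: S_2/S_1 = 7·1 = 7 ≡ 7 = α_err ✓ (single-error assumption holds).
Step 4: error magnitude e = S_0/v_2 = S_0·∏_{j≠2}(α_2 − α_j) = 8·7 = 56 ≡ 1 (mod 11).
Step 5: correct position 2: c_2 = r_2 − e = 4 − 1 ≡ 3 (mod 11). Hence c = [6, 3, 5, 10, 0].
  Check: interpolating c through the α_i gives m(x) = 2 + 8·x (degree < 2) with m(α_i) = c_i for every i, so c is indeed a codeword.
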